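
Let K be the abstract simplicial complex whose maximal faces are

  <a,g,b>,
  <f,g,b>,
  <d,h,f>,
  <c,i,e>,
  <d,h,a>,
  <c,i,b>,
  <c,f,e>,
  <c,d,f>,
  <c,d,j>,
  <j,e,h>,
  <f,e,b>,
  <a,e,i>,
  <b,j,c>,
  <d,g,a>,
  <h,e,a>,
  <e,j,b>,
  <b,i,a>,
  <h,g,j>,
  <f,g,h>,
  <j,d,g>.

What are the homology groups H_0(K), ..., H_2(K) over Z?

Fix the vertex order a < b < c < d < e < f < g < h < i < j and write every simplex with vertices in increasing order. Then dim K = 2 and the simplices of K are:

  0-simplices (10): a, b, c, d, e, f, g, h, i, j
  1-simplices (30): ab, ad, ae, ag, ah, ai, bc, be, bf, bg, bi, bj, cd, ce, cf, ci, cj, df, dg, dh, dj, ef, eh, ei, ej, fg, fh, gh, gj, hj
  2-simplices (20): abg, abi, adg, adh, aeh, aei, bci, bcj, bef, bej, bfg, cdf, cdj, cef, cei, dfh, dgj, ehj, fgh, ghj

so the chain groups are C_0 ≅ Z^10, C_1 ≅ Z^30, C_2 ≅ Z^20.

The boundary map ∂_1: C_1 → C_0 maps an edge to its endpoints' difference, ∂[p,q] = q − p. For instance
  ∂ai = i − a.
As a 10×30 matrix over Z this has rank 9, with invariant factors (1,1,1,1,1,1,1,1,1).

Boundary ∂_2: C_2 → C_1 acts by ∂[p,q,r] = [q,r] − [p,r] + [p,q]. For instance
  ∂bfg = fg − bg + bf,
  ∂adg = dg − ag + ad.
The 30×20 boundary matrix has rank 20 and Smith normal form diag(1,1,1,1,1,1,1,1,1,1,1,1,1,1,1,1,1,1,1,2).

Reading off H_k = ker ∂_k / im ∂_{k+1}:

  H_0: rank C_0 − rank ∂_1 = 10 − 9 = 1, and the invariant factors of ∂_1 are all 1, so H_0 = Z.
  H_1: rank ker ∂_1 − rank ∂_2 = (30 − 9) − 20 = 1, and ∂_2 has invariant factor 2 > 1, so H_1 = Z ⊕ Z/2Z.
  H_2: rank ker ∂_2 − rank ∂_3 = (20 − 20) − 0 = 0, and there is no ∂_3, so H_2 = 0.

H_0 = Z,  H_1 = Z ⊕ Z/2Z,  H_2 = 0.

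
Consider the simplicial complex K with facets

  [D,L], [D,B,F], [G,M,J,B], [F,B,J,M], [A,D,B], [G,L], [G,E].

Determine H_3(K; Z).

Take the total order A < B < D < E < F < G < J < L < M on the vertex set. Then K (dimension 3) consists of the simplices:

  0-simplices (9): A, B, D, E, F, G, J, L, M
  1-simplices (16): AB, AD, BD, BF, BG, BJ, BM, DF, DL, EG, FJ, FM, GJ, GL, GM, JM
  2-simplices (9): ABD, BDF, BFJ, BFM, BGJ, BGM, BJM, FJM, GJM
  3-simplices (2): BFJM, BGJM

giving chain groups C_0 ≅ Z^9, C_1 ≅ Z^16, C_2 ≅ Z^9, C_3 ≅ Z^2.

The boundary map ∂_1: C_1 → C_0 sends each edge [p,q] (with p < q) to q − p. For instance
  ∂FM = M − F.
As a 9×16 matrix over Z this has rank 8, with invariant factors (1,1,1,1,1,1,1,1).

∂_2: C_2 → C_1 sends each 2-simplex [p,q,r] to [q,r] − [p,r] + [p,q]. For instance
  ∂GJM = JM − GM + GJ,
  ∂BFJ = FJ − BJ + BF.
The 16×9 boundary matrix has rank 7 and Smith normal form diag(1,1,1,1,1,1,1).

The boundary map ∂_3: C_3 → C_2 sends each 3-simplex σ to the alternating sum Σ_i (−1)^i (σ with its i-th vertex removed). For instance
  ∂BFJM = FJM − BJM + BFM − BFJ,
  ∂BGJM = GJM − BJM + BGM − BGJ.
The resulting 9×2 matrix has rank 2, and its Smith normal form has invariant factors (1,1).

Computing H_k = (kernel of ∂_k) / (image of ∂_{k+1}):

  H_3: rank ker ∂_3 − rank ∂_4 = (2 − 2) − 0 = 0, and there is no ∂_4, so H_3 ≅ 0.

H_3 ≅ 0.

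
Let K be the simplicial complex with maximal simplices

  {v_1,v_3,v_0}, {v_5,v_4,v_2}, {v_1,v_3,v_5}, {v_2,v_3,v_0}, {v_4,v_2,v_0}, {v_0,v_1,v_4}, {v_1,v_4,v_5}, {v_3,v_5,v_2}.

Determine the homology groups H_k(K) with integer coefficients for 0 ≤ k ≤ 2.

Fix the vertex order v_0 < v_1 < v_2 < v_3 < v_4 < v_5 and write every simplex with vertices in increasing order. Then dim K = 2 and the simplices of K are:

  0-simplices (6): [v_0], [v_1], [v_2], [v_3], [v_4], [v_5]
  1-simplices (12): [v_0,v_1], [v_0,v_2], [v_0,v_3], [v_0,v_4], [v_1,v_3], [v_1,v_4], [v_1,v_5], [v_2,v_3], [v_2,v_4], [v_2,v_5], [v_3,v_5], [v_4,v_5]
  2-simplices (8): [v_0,v_1,v_3], [v_0,v_1,v_4], [v_0,v_2,v_3], [v_0,v_2,v_4], [v_1,v_3,v_5], [v_1,v_4,v_5], [v_2,v_3,v_5], [v_2,v_4,v_5]

so the chain groups are C_0 ≅ Z^6, C_1 ≅ Z^12, C_2 ≅ Z^8.

∂_1: C_1 → C_0 is given by ∂[p,q] = [q] − [p]. For instance
  ∂[v_1,v_3] = [v_3] − [v_1].
The 6×12 boundary matrix has rank 5 and Smith normal form diag(1,1,1,1,1).

∂_2: C_2 → C_1 acts by ∂[p,q,r] = [q,r] − [p,r] + [p,q]. For instance
  ∂[v_0,v_1,v_4] = [v_1,v_4] − [v_0,v_4] + [v_0,v_1],
  ∂[v_2,v_4,v_5] = [v_4,v_5] − [v_2,v_5] + [v_2,v_4].
As a 12×8 matrix over Z this has rank 7, with invariant factors (1,1,1,1,1,1,1).

Reading off H_k = ker ∂_k / im ∂_{k+1}:

  H_0: rank C_0 − rank ∂_1 = 6 − 5 = 1, and the invariant factors of ∂_1 are all 1, so H_0 = Z.
  H_1: rank ker ∂_1 − rank ∂_2 = (12 − 5) − 7 = 0, and the invariant factors of ∂_2 are all 1, so H_1 = 0.
  H_2: rank ker ∂_2 − rank ∂_3 = (8 − 7) − 0 = 1, and there is no ∂_3, so H_2 = Z.

(K is a triangulation of the 2-sphere S^2.)

H_0 ≅ Z,  H_1 = 0,  H_2 ≅ Z.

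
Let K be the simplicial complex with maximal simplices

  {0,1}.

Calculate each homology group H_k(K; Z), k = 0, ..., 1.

We work with the vertex ordering 0 < 1. The simplices of K, each written with vertices in increasing order, are:

  0-simplices (2): [0], [1]
  1-simplices (1): [0,1]

Hence C_0 ≅ Z^2, C_1 ≅ Z^1.

The boundary map ∂_1: C_1 → C_0 sends each edge [p,q] (with p < q) to q − p. For instance
  ∂[0,1] = [1] − [0].
The 2×1 boundary matrix has rank 1 and Smith normal form diag(1).

Now H_k = ker ∂_k / im ∂_{k+1}, so:

  H_0: rank C_0 − rank ∂_1 = 2 − 1 = 1, and the invariant factors of ∂_1 are all 1, so H_0 ≅ Z.
  H_1: rank ker ∂_1 − rank ∂_2 = (1 − 1) − 0 = 0, and there is no ∂_2, so H_1 ≅ 0.

(K is a triangulation of the 1-simplex.)

H_0 ≅ Z,  H_1 = 0.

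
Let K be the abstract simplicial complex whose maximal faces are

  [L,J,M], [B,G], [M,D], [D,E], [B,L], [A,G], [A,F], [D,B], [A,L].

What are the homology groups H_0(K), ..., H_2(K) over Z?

Fix the vertex order A < B < D < E < F < G < J < L < M and write every simplex with vertices in increasing order. Then dim K = 2 and the simplices of K are:

  0-simplices (9): A, B, D, E, F, G, J, L, M
  1-simplices (11): AF, AG, AL, BD, BG, BL, DE, DM, JL, JM, LM
  2-simplices (1): JLM

giving chain groups C_0 ≅ Z^9, C_1 ≅ Z^11, C_2 ≅ Z^1.

∂_1: C_1 → C_0 sends each edge [p,q] (with p < q) to q − p. For instance
  ∂BL = L − B.
As a 9×11 matrix over Z this has rank 8, with invariant factors (1,1,1,1,1,1,1,1).

Boundary ∂_2: C_2 → C_1 acts by ∂[p,q,r] = [q,r] − [p,r] + [p,q]. For instance
  ∂JLM = LM − JM + JL.
The 11×1 boundary matrix has rank 1 and Smith normal form diag(1).

Now H_k = ker ∂_k / im ∂_{k+1}, so:

  H_0: rank C_0 − rank ∂_1 = 9 − 8 = 1, and the invariant factors of ∂_1 are all 1, so H_0 ≅ Z.
  H_1: rank ker ∂_1 − rank ∂_2 = (11 − 8) − 1 = 2, and the invariant factors of ∂_2 are all 1, so H_1 ≅ Z^2.
  H_2: rank ker ∂_2 − rank ∂_3 = (1 − 1) − 0 = 0, and there is no ∂_3, so H_2 ≅ 0.

H_0 ≅ Z,  H_1 ≅ Z^2,  H_2 = 0.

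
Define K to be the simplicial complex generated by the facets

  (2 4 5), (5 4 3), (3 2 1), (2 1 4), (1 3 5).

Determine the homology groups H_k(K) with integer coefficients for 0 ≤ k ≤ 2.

Fix the vertex order 1 < 2 < 3 < 4 < 5 and write every simplex with vertices in increasing order. Then dim K = 2 and the simplices of K are:

  0-simplices (5): [1], [2], [3], [4], [5]
  1-simplices (10): [1,2], [1,3], [1,4], [1,5], [2,3], [2,4], [2,5], [3,4], [3,5], [4,5]
  2-simplices (5): [1,2,3], [1,2,4], [1,3,5], [2,4,5], [3,4,5]

Hence C_0 ≅ Z^5, C_1 ≅ Z^10, C_2 ≅ Z^5.

Boundary ∂_1: C_1 → C_0 is given by ∂[p,q] = [q] − [p].
The 5×10 boundary matrix has rank 4 and Smith normal form diag(1,1,1,1).

∂_2: C_2 → C_1 acts by ∂[p,q,r] = [q,r] − [p,r] + [p,q]. For instance
  ∂[1,3,5] = [3,5] − [1,5] + [1,3],
  ∂[3,4,5] = [4,5] − [3,5] + [3,4].
This gives a 10×5 integer matrix of rank 5; reducing to Smith normal form yields diagonal entries (1,1,1,1,1).

Now H_k = ker ∂_k / im ∂_{k+1}, so:

  H_0: rank C_0 − rank ∂_1 = 5 − 4 = 1, and the invariant factors of ∂_1 are all 1, so H_0 ≅ Z.
  H_1: rank ker ∂_1 − rank ∂_2 = (10 − 4) − 5 = 1, and the invariant factors of ∂_2 are all 1, so H_1 ≅ Z.
  H_2: rank ker ∂_2 − rank ∂_3 = (5 − 5) − 0 = 0, and there is no ∂_3, so H_2 ≅ 0.

H_0 ≅ Z,  H_1 ≅ Z,  H_2 = 0.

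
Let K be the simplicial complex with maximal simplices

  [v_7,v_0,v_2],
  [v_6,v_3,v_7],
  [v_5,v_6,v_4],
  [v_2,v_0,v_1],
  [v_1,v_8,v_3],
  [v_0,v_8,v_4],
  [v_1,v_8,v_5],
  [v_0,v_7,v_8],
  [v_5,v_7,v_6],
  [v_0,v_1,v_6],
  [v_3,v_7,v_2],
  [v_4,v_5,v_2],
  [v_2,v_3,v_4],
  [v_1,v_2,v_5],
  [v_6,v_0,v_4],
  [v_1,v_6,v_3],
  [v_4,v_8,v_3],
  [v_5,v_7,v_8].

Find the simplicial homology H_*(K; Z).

We work with the vertex ordering v_0 < v_1 < v_2 < v_3 < v_4 < v_5 < v_6 < v_7 < v_8. The simplices of K, each written with vertices in increasing order, are:

  0-simplices (9): [v_0], [v_1], [v_2], [v_3], [v_4], [v_5], [v_6], [v_7], [v_8]
  1-simplices (27): (27 of them)
  2-simplices (18): (18 of them)

Hence C_0 ≅ Z^9, C_1 ≅ Z^27, C_2 ≅ Z^18.

∂_1: C_1 → C_0 maps an edge to its endpoints' difference, ∂[p,q] = q − p.
The 9×27 boundary matrix has rank 8 and Smith normal form diag(1,1,1,1,1,1,1,1).

The boundary map ∂_2: C_2 → C_1 sends each 2-simplex [p,q,r] to [q,r] − [p,r] + [p,q]. For instance
  ∂[v_2,v_3,v_7] = [v_3,v_7] − [v_2,v_7] + [v_2,v_3],
  ∂[v_1,v_3,v_6] = [v_3,v_6] − [v_1,v_6] + [v_1,v_3].
This gives a 27×18 integer matrix of rank 17; reducing to Smith normal form yields diagonal entries (1,1,1,1,1,1,1,1,1,1,1,1,1,1,1,1,1).

Computing H_k = (kernel of ∂_k) / (image of ∂_{k+1}):

  H_0: rank C_0 − rank ∂_1 = 9 − 8 = 1, and the invariant factors of ∂_1 are all 1, so H_0 = Z.
  H_1: rank ker ∂_1 − rank ∂_2 = (27 − 8) − 17 = 2, and the invariant factors of ∂_2 are all 1, so H_1 = Z^2.
  H_2: rank ker ∂_2 − rank ∂_3 = (18 − 17) − 0 = 1, and there is no ∂_3, so H_2 = Z.

As a check, the Euler characteristic is 9 − 27 + 18 = 0, which agrees with 1 − 2 + 1 = 0.

H_0 ≅ Z,  H_1 ≅ Z^2,  H_2 ≅ Z.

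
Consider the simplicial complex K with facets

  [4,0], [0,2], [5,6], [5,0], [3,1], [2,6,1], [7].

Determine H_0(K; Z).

H_0 = Z^2.

Take the total order 0 < 1 < 2 < 3 < 4 < 5 < 6 < 7 on the vertex set. Then K (dimension 2) consists of the simplices:

  0-simplices (8): [0], [1], [2], [3], [4], [5], [6], [7]
  1-simplices (8): [0,2], [0,4], [0,5], [1,2], [1,3], [1,6], [2,6], [5,6]
  2-simplices (1): [1,2,6]

so the chain groups are C_0 ≅ Z^8, C_1 ≅ Z^8, C_2 ≅ Z^1.

∂_1: C_1 → C_0 maps an edge to its endpoints' difference, ∂[p,q] = q − p.
The 8×8 boundary matrix has rank 6 and Smith normal form diag(1,1,1,1,1,1).

The boundary map ∂_2: C_2 → C_1 acts by ∂[p,q,r] = [q,r] − [p,r] + [p,q]. For instance
  ∂[1,2,6] = [2,6] − [1,6] + [1,2].
As a 8×1 matrix over Z this has rank 1, with invariant factors (1).

Computing H_k = (kernel of ∂_k) / (image of ∂_{k+1}):

  H_0: rank C_0 − rank ∂_1 = 8 − 6 = 2, and the invariant factors of ∂_1 are all 1, so H_0 ≅ Z^2.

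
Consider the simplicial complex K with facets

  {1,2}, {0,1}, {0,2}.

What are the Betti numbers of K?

Take the total order 0 < 1 < 2 on the vertex set. Then K (dimension 1) consists of the simplices:

  0-simplices (3): [0], [1], [2]
  1-simplices (3): [0,1], [0,2], [1,2]

so the chain groups are C_0 ≅ Z^3, C_1 ≅ Z^3.

Boundary ∂_1: C_1 → C_0 sends each edge [p,q] (with p < q) to q − p. For instance
  ∂[0,1] = [1] − [0].
The 3×3 boundary matrix has rank 2 and Smith normal form diag(1,1).

Computing H_k = (kernel of ∂_k) / (image of ∂_{k+1}):

  H_0: rank C_0 − rank ∂_1 = 3 − 2 = 1, and the invariant factors of ∂_1 are all 1, so H_0 = Z.
  H_1: rank ker ∂_1 − rank ∂_2 = (3 − 2) − 0 = 1, and there is no ∂_2, so H_1 = Z.

Hence the Betti numbers are b_0 = 1, b_1 = 1.

b_0 = 1, b_1 = 1.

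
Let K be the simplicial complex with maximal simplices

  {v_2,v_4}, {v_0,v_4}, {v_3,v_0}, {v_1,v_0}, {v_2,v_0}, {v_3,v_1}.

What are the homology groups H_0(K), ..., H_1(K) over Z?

H_0 = Z,  H_1 = Z^2.

Order the vertices as v_0 < v_1 < v_2 < v_3 < v_4. Listing each simplex with vertices in this order, K has dimension 1 with simplices:

  0-simplices (5): [v_0], [v_1], [v_2], [v_3], [v_4]
  1-simplices (6): [v_0,v_1], [v_0,v_2], [v_0,v_3], [v_0,v_4], [v_1,v_3], [v_2,v_4]

so the chain groups are C_0 ≅ Z^5, C_1 ≅ Z^6.

The boundary map ∂_1: C_1 → C_0 maps an edge to its endpoints' difference, ∂[p,q] = q − p. For instance
  ∂[v_0,v_2] = [v_2] − [v_0].
This gives a 5×6 integer matrix of rank 4; reducing to Smith normal form yields diagonal entries (1,1,1,1).

Computing H_k = (kernel of ∂_k) / (image of ∂_{k+1}):

  H_0: rank C_0 − rank ∂_1 = 5 − 4 = 1, and the invariant factors of ∂_1 are all 1, so H_0 = Z.
  H_1: rank ker ∂_1 − rank ∂_2 = (6 − 4) − 0 = 2, and there is no ∂_2, so H_1 = Z^2.

As a check, the Euler characteristic is 5 − 6 = -1, which agrees with 1 − 2 = -1.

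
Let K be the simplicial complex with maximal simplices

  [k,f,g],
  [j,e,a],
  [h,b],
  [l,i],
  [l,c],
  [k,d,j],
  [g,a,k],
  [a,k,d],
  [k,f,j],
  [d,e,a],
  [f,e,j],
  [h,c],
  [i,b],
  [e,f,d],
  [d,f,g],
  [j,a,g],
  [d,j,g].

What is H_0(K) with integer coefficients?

Order the vertices as a < b < c < d < e < f < g < h < i < j < k < l. Listing each simplex with vertices in this order, K has dimension 2 with simplices:

  0-simplices (12): a, b, c, d, e, f, g, h, i, j, k, l
  1-simplices (23): ad, ae, ag, aj, ak, bh, bi, ch, cl, de, df, dg, dj, dk, ef, ej, fg, fj, fk, gj, gk, il, jk
  2-simplices (12): ade, adk, aej, agj, agk, def, dfg, dgj, djk, efj, fgk, fjk

giving chain groups C_0 ≅ Z^12, C_1 ≅ Z^23, C_2 ≅ Z^12.

Boundary ∂_1: C_1 → C_0 is given by ∂[p,q] = [q] − [p].
The resulting 12×23 matrix has rank 10, and its Smith normal form has invariant factors (1,1,1,1,1,1,1,1,1,1).

The boundary map ∂_2: C_2 → C_1 maps a triangle to the signed sum of its edges. For instance
  ∂agj = gj − aj + ag,
  ∂adk = dk − ak + ad.
The 23×12 boundary matrix has rank 12 and Smith normal form diag(1,1,1,1,1,1,1,1,1,1,1,2).

Computing H_k = (kernel of ∂_k) / (image of ∂_{k+1}):

  H_0: rank C_0 − rank ∂_1 = 12 − 10 = 2, and the invariant factors of ∂_1 are all 1, so H_0 ≅ Z^2.

(K is a triangulation of the disjoint union of the circle S^1 and the real projective plane RP^2.)

H_0 ≅ Z^2.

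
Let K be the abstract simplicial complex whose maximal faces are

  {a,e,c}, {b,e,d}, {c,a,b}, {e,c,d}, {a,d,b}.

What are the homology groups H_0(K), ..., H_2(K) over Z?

Order the vertices as a < b < c < d < e. Listing each simplex with vertices in this order, K has dimension 2 with simplices:

  0-simplices (5): a, b, c, d, e
  1-simplices (10): ab, ac, ad, ae, bc, bd, be, cd, ce, de
  2-simplices (5): abc, abd, ace, bde, cde

Hence C_0 ≅ Z^5, C_1 ≅ Z^10, C_2 ≅ Z^5.

The boundary map ∂_1: C_1 → C_0 maps an edge to its endpoints' difference, ∂[p,q] = q − p.
The 5×10 boundary matrix has rank 4 and Smith normal form diag(1,1,1,1).

Boundary ∂_2: C_2 → C_1 acts by ∂[p,q,r] = [q,r] − [p,r] + [p,q]. For instance
  ∂ace = ce − ae + ac,
  ∂abd = bd − ad + ab.
The resulting 10×5 matrix has rank 5, and its Smith normal form has invariant factors (1,1,1,1,1).

Computing H_k = (kernel of ∂_k) / (image of ∂_{k+1}):

  H_0: rank C_0 − rank ∂_1 = 5 − 4 = 1, and the invariant factors of ∂_1 are all 1, so H_0 ≅ Z.
  H_1: rank ker ∂_1 − rank ∂_2 = (10 − 4) − 5 = 1, and the invariant factors of ∂_2 are all 1, so H_1 ≅ Z.
  H_2: rank ker ∂_2 − rank ∂_3 = (5 − 5) − 0 = 0, and there is no ∂_3, so H_2 ≅ 0.

H_0 ≅ Z,  H_1 ≅ Z,  H_2 = 0.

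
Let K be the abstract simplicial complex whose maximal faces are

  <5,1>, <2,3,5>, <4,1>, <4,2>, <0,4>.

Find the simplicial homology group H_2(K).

Order the vertices as 0 < 1 < 2 < 3 < 4 < 5. Listing each simplex with vertices in this order, K has dimension 2 with simplices:

  0-simplices (6): [0], [1], [2], [3], [4], [5]
  1-simplices (7): [0,4], [1,4], [1,5], [2,3], [2,4], [2,5], [3,5]
  2-simplices (1): [2,3,5]

so the chain groups are C_0 ≅ Z^6, C_1 ≅ Z^7, C_2 ≅ Z^1.

The boundary map ∂_1: C_1 → C_0 maps an edge to its endpoints' difference, ∂[p,q] = q − p. For instance
  ∂[2,5] = [5] − [2].
The 6×7 boundary matrix has rank 5 and Smith normal form diag(1,1,1,1,1).

Boundary ∂_2: C_2 → C_1 acts by ∂[p,q,r] = [q,r] − [p,r] + [p,q]. For instance
  ∂[2,3,5] = [3,5] − [2,5] + [2,3].
The 7×1 boundary matrix has rank 1 and Smith normal form diag(1).

Now H_k = ker ∂_k / im ∂_{k+1}, so:

  H_2: rank ker ∂_2 − rank ∂_3 = (1 − 1) − 0 = 0, and there is no ∂_3, so H_2 ≅ 0.

H_2 = 0.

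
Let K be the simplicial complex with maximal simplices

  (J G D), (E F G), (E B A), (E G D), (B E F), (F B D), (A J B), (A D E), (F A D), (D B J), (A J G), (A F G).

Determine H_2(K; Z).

H_2 ≅ 0.

Order the vertices as A < B < D < E < F < G < J. Listing each simplex with vertices in this order, K has dimension 2 with simplices:

  0-simplices (7): A, B, D, E, F, G, J
  1-simplices (18): AB, AD, AE, AF, AG, AJ, BD, BE, BF, BJ, DE, DF, DG, DJ, EF, EG, FG, GJ
  2-simplices (12): ABE, ABJ, ADE, ADF, AFG, AGJ, BDF, BDJ, BEF, DEG, DGJ, EFG

Hence C_0 ≅ Z^7, C_1 ≅ Z^18, C_2 ≅ Z^12.

∂_1: C_1 → C_0 sends each edge [p,q] (with p < q) to q − p.
The 7×18 boundary matrix has rank 6 and Smith normal form diag(1,1,1,1,1,1).

Boundary ∂_2: C_2 → C_1 acts by ∂[p,q,r] = [q,r] − [p,r] + [p,q]. For instance
  ∂AGJ = GJ − AJ + AG,
  ∂ABJ = BJ − AJ + AB.
The resulting 18×12 matrix has rank 12, and its Smith normal form has invariant factors (1,1,1,1,1,1,1,1,1,1,1,2).

Computing H_k = (kernel of ∂_k) / (image of ∂_{k+1}):

  H_2: rank ker ∂_2 − rank ∂_3 = (12 − 12) − 0 = 0, and there is no ∂_3, so H_2 = 0.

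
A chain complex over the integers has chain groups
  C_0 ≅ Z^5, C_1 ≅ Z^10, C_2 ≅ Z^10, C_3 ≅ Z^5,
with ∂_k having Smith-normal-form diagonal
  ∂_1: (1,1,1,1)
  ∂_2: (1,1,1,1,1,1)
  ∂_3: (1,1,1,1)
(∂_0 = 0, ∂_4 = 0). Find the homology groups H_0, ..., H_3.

H_0: b_0 = 5 − 0 − 4 = 1; torsion from ∂_1 factors > 1: none. So H_0 = Z.
H_1: b_1 = 10 − 4 − 6 = 0; torsion from ∂_2 factors > 1: none. So H_1 = 0.
H_2: b_2 = 10 − 6 − 4 = 0; torsion from ∂_3 factors > 1: none. So H_2 = 0.
H_3: b_3 = 5 − 4 − 0 = 1; torsion from ∂_4 factors > 1: none. So H_3 = Z.

H_0 = Z,  H_1 = 0,  H_2 = 0,  H_3 = Z.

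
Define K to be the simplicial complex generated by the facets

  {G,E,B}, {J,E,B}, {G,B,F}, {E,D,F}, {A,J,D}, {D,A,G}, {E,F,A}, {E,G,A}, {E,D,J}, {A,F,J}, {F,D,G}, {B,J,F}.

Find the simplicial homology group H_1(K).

K has 7 vertices, 18 edges, 12 triangles.
rank ∂_1 = 6, rank ∂_2 = 12 ⇒ b_1 = 18 − 6 − 12 = 0; ∂_2 has invariant factor(s) [2] giving torsion. So H_1 ≅ Z/2.

H_1 = Z/2.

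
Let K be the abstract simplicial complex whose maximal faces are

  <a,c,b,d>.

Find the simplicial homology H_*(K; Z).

H_0 = Z,  H_1 = 0,  H_2 = 0,  H_3 = 0.

Take the total order a < b < c < d on the vertex set. Then K (dimension 3) consists of the simplices:

  0-simplices (4): a, b, c, d
  1-simplices (6): ab, ac, ad, bc, bd, cd
  2-simplices (4): abc, abd, acd, bcd
  3-simplices (1): abcd

so the chain groups are C_0 ≅ Z^4, C_1 ≅ Z^6, C_2 ≅ Z^4, C_3 ≅ Z^1.

The boundary map ∂_1: C_1 → C_0 is given by ∂[p,q] = [q] − [p].
As a 4×6 matrix over Z this has rank 3, with invariant factors (1,1,1).

∂_2: C_2 → C_1 sends each 2-simplex [p,q,r] to [q,r] − [p,r] + [p,q]. For instance
  ∂bcd = cd − bd + bc,
  ∂abc = bc − ac + ab.
As a 6×4 matrix over Z this has rank 3, with invariant factors (1,1,1).

Boundary ∂_3: C_3 → C_2 sends each 3-simplex σ to the alternating sum Σ_i (−1)^i (σ with its i-th vertex removed). For instance
  ∂abcd = bcd − acd + abd − abc.
As a 4×1 matrix over Z this has rank 1, with invariant factors (1).

From H_k ≅ ker(∂_k) / im(∂_{k+1}) we obtain:

  H_0: rank C_0 − rank ∂_1 = 4 − 3 = 1, and the invariant factors of ∂_1 are all 1, so H_0 ≅ Z.
  H_1: rank ker ∂_1 − rank ∂_2 = (6 − 3) − 3 = 0, and the invariant factors of ∂_2 are all 1, so H_1 ≅ 0.
  H_2: rank ker ∂_2 − rank ∂_3 = (4 − 3) − 1 = 0, and the invariant factors of ∂_3 are all 1, so H_2 ≅ 0.
  H_3: rank ker ∂_3 − rank ∂_4 = (1 − 1) − 0 = 0, and there is no ∂_4, so H_3 ≅ 0.

(K is a triangulation of the 3-simplex.)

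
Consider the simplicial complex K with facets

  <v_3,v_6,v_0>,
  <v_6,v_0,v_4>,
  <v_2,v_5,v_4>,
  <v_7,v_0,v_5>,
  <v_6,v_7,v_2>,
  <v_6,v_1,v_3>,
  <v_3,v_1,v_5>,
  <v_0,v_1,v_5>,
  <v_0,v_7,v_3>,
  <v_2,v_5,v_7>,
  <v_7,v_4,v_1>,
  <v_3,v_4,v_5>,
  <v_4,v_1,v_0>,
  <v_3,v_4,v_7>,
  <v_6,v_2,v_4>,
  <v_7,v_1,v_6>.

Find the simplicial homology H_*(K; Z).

Order the vertices as v_0 < v_1 < v_2 < v_3 < v_4 < v_5 < v_6 < v_7. Listing each simplex with vertices in this order, K has dimension 2 with simplices:

  0-simplices (8): [v_0], [v_1], [v_2], [v_3], [v_4], [v_5], [v_6], [v_7]
  1-simplices (24): (24 of them)
  2-simplices (16): (16 of them)

Hence C_0 ≅ Z^8, C_1 ≅ Z^24, C_2 ≅ Z^16.

∂_1: C_1 → C_0 sends each edge [p,q] (with p < q) to q − p. For instance
  ∂[v_0,v_1] = [v_1] − [v_0].
The resulting 8×24 matrix has rank 7, and its Smith normal form has invariant factors (1,1,1,1,1,1,1).

The boundary map ∂_2: C_2 → C_1 maps a triangle to the signed sum of its edges. For instance
  ∂[v_1,v_4,v_7] = [v_4,v_7] − [v_1,v_7] + [v_1,v_4],
  ∂[v_2,v_6,v_7] = [v_6,v_7] − [v_2,v_7] + [v_2,v_6].
The 24×16 boundary matrix has rank 15 and Smith normal form diag(1,1,1,1,1,1,1,1,1,1,1,1,1,1,1).

Now H_k = ker ∂_k / im ∂_{k+1}, so:

  H_0: rank C_0 − rank ∂_1 = 8 − 7 = 1, and the invariant factors of ∂_1 are all 1, so H_0 ≅ Z.
  H_1: rank ker ∂_1 − rank ∂_2 = (24 − 7) − 15 = 2, and the invariant factors of ∂_2 are all 1, so H_1 ≅ Z^2.
  H_2: rank ker ∂_2 − rank ∂_3 = (16 − 15) − 0 = 1, and there is no ∂_3, so H_2 ≅ Z.

(K is a triangulation of the torus T^2.)

H_0 = Z,  H_1 = Z^2,  H_2 = Z.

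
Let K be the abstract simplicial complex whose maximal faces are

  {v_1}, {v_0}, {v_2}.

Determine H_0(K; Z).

Order the vertices as v_0 < v_1 < v_2. Listing each simplex with vertices in this order, K has dimension 0 with simplices:

  0-simplices (3): [v_0], [v_1], [v_2]

Hence C_0 ≅ Z^3.

Reading off H_k = ker ∂_k / im ∂_{k+1}:

  H_0: rank C_0 − rank ∂_1 = 3 − 0 = 3, and there is no ∂_1, so H_0 = Z^3.

H_0 ≅ Z^3.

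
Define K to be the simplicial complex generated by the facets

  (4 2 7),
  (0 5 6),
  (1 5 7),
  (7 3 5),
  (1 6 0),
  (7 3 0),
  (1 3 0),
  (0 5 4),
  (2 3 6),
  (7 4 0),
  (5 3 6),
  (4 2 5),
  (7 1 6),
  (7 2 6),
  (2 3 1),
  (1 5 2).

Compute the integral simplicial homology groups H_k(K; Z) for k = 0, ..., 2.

H_0 = Z,  H_1 = Z^2,  H_2 = Z.

Order the vertices as 0 < 1 < 2 < 3 < 4 < 5 < 6 < 7. Listing each simplex with vertices in this order, K has dimension 2 with simplices:

  0-simplices (8): [0], [1], [2], [3], [4], [5], [6], [7]
  1-simplices (24): (24 of them)
  2-simplices (16): [0,1,3], [0,1,6], [0,3,7], [0,4,5], [0,4,7], [0,5,6], [1,2,3], [1,2,5], [1,5,7], [1,6,7], [2,3,6], [2,4,5], [2,4,7], [2,6,7], [3,5,6], [3,5,7]

Hence C_0 ≅ Z^8, C_1 ≅ Z^24, C_2 ≅ Z^16.

∂_1: C_1 → C_0 is given by ∂[p,q] = [q] − [p].
This gives a 8×24 integer matrix of rank 7; reducing to Smith normal form yields diagonal entries (1,1,1,1,1,1,1).

∂_2: C_2 → C_1 sends each 2-simplex [p,q,r] to [q,r] − [p,r] + [p,q]. For instance
  ∂[0,1,6] = [1,6] − [0,6] + [0,1],
  ∂[1,2,5] = [2,5] − [1,5] + [1,2].
This gives a 24×16 integer matrix of rank 15; reducing to Smith normal form yields diagonal entries (1,1,1,1,1,1,1,1,1,1,1,1,1,1,1).

Reading off H_k = ker ∂_k / im ∂_{k+1}:

  H_0: rank C_0 − rank ∂_1 = 8 − 7 = 1, and the invariant factors of ∂_1 are all 1, so H_0 = Z.
  H_1: rank ker ∂_1 − rank ∂_2 = (24 − 7) − 15 = 2, and the invariant factors of ∂_2 are all 1, so H_1 = Z^2.
  H_2: rank ker ∂_2 − rank ∂_3 = (16 − 15) − 0 = 1, and there is no ∂_3, so H_2 = Z.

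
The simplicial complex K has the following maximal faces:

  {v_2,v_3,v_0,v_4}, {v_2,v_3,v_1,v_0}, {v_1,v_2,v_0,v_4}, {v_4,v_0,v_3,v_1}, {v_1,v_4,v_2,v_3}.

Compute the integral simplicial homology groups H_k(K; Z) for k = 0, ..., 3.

Order the vertices as v_0 < v_1 < v_2 < v_3 < v_4. Listing each simplex with vertices in this order, K has dimension 3 with simplices:

  0-simplices (5): [v_0], [v_1], [v_2], [v_3], [v_4]
  1-simplices (10): [v_0,v_1], [v_0,v_2], [v_0,v_3], [v_0,v_4], [v_1,v_2], [v_1,v_3], [v_1,v_4], [v_2,v_3], [v_2,v_4], [v_3,v_4]
  2-simplices (10): [v_0,v_1,v_2], [v_0,v_1,v_3], [v_0,v_1,v_4], [v_0,v_2,v_3], [v_0,v_2,v_4], [v_0,v_3,v_4], [v_1,v_2,v_3], [v_1,v_2,v_4], [v_1,v_3,v_4], [v_2,v_3,v_4]
  3-simplices (5): [v_0,v_1,v_2,v_3], [v_0,v_1,v_2,v_4], [v_0,v_1,v_3,v_4], [v_0,v_2,v_3,v_4], [v_1,v_2,v_3,v_4]

Hence C_0 ≅ Z^5, C_1 ≅ Z^10, C_2 ≅ Z^10, C_3 ≅ Z^5.

∂_1: C_1 → C_0 sends each edge [p,q] (with p < q) to q − p.
This gives a 5×10 integer matrix of rank 4; reducing to Smith normal form yields diagonal entries (1,1,1,1).

Boundary ∂_2: C_2 → C_1 maps a triangle to the signed sum of its edges. For instance
  ∂[v_1,v_3,v_4] = [v_3,v_4] − [v_1,v_4] + [v_1,v_3],
  ∂[v_2,v_3,v_4] = [v_3,v_4] − [v_2,v_4] + [v_2,v_3].
As a 10×10 matrix over Z this has rank 6, with invariant factors (1,1,1,1,1,1).

Boundary ∂_3: C_3 → C_2 sends each 3-simplex σ to the alternating sum Σ_i (−1)^i (σ with its i-th vertex removed). For instance
  ∂[v_0,v_1,v_2,v_3] = [v_1,v_2,v_3] − [v_0,v_2,v_3] + [v_0,v_1,v_3] − [v_0,v_1,v_2],
  ∂[v_0,v_1,v_3,v_4] = [v_1,v_3,v_4] − [v_0,v_3,v_4] + [v_0,v_1,v_4] − [v_0,v_1,v_3].
The 10×5 boundary matrix has rank 4 and Smith normal form diag(1,1,1,1).

Now H_k = ker ∂_k / im ∂_{k+1}, so:

  H_0: rank C_0 − rank ∂_1 = 5 − 4 = 1, and the invariant factors of ∂_1 are all 1, so H_0 = Z.
  H_1: rank ker ∂_1 − rank ∂_2 = (10 − 4) − 6 = 0, and the invariant factors of ∂_2 are all 1, so H_1 = 0.
  H_2: rank ker ∂_2 − rank ∂_3 = (10 − 6) − 4 = 0, and the invariant factors of ∂_3 are all 1, so H_2 = 0.
  H_3: rank ker ∂_3 − rank ∂_4 = (5 − 4) − 0 = 1, and there is no ∂_4, so H_3 = Z.

H_0 ≅ Z,  H_1 = 0,  H_2 = 0,  H_3 ≅ Z.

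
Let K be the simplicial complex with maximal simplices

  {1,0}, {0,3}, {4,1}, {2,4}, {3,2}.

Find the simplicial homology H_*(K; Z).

Take the total order 0 < 1 < 2 < 3 < 4 on the vertex set. Then K (dimension 1) consists of the simplices:

  0-simplices (5): [0], [1], [2], [3], [4]
  1-simplices (5): [0,1], [0,3], [1,4], [2,3], [2,4]

giving chain groups C_0 ≅ Z^5, C_1 ≅ Z^5.

The boundary map ∂_1: C_1 → C_0 sends each edge [p,q] (with p < q) to q − p.
The 5×5 boundary matrix has rank 4 and Smith normal form diag(1,1,1,1).

Reading off H_k = ker ∂_k / im ∂_{k+1}:

  H_0: rank C_0 − rank ∂_1 = 5 − 4 = 1, and the invariant factors of ∂_1 are all 1, so H_0 ≅ Z.
  H_1: rank ker ∂_1 − rank ∂_2 = (5 − 4) − 0 = 1, and there is no ∂_2, so H_1 ≅ Z.

H_0 = Z,  H_1 = Z.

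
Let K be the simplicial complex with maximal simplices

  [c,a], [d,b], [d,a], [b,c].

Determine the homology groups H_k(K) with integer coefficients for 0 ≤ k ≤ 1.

H_0 = Z,  H_1 = Z.

We work with the vertex ordering a < b < c < d. The simplices of K, each written with vertices in increasing order, are:

  0-simplices (4): a, b, c, d
  1-simplices (4): ac, ad, bc, bd

so the chain groups are C_0 ≅ Z^4, C_1 ≅ Z^4.

The boundary map ∂_1: C_1 → C_0 maps an edge to its endpoints' difference, ∂[p,q] = q − p. For instance
  ∂bc = c − b.
This gives a 4×4 integer matrix of rank 3; reducing to Smith normal form yields diagonal entries (1,1,1).

Reading off H_k = ker ∂_k / im ∂_{k+1}:

  H_0: rank C_0 − rank ∂_1 = 4 − 3 = 1, and the invariant factors of ∂_1 are all 1, so H_0 ≅ Z.
  H_1: rank ker ∂_1 − rank ∂_2 = (4 − 3) − 0 = 1, and there is no ∂_2, so H_1 ≅ Z.

As a check, the Euler characteristic is 4 − 4 = 0, which agrees with 1 − 1 = 0.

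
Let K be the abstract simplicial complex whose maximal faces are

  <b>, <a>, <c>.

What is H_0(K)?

Take the total order a < b < c on the vertex set. Then K (dimension 0) consists of the simplices:

  0-simplices (3): a, b, c

so the chain groups are C_0 ≅ Z^3.

From H_k ≅ ker(∂_k) / im(∂_{k+1}) we obtain:

  H_0: rank C_0 − rank ∂_1 = 3 − 0 = 3, and there is no ∂_1, so H_0 ≅ Z^3.

H_0 = Z^3.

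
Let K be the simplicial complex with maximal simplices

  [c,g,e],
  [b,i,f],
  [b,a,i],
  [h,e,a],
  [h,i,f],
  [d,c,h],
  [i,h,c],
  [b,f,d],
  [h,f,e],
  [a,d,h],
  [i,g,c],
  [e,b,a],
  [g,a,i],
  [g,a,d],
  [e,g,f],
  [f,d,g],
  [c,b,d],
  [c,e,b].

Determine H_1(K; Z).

Fix the vertex order a < b < c < d < e < f < g < h < i and write every simplex with vertices in increasing order. Then dim K = 2 and the simplices of K are:

  0-simplices (9): a, b, c, d, e, f, g, h, i
  1-simplices (27): ab, ad, ae, ag, ah, ai, bc, bd, be, bf, bi, cd, ce, cg, ch, ci, df, dg, dh, ef, eg, eh, fg, fh, fi, gi, hi
  2-simplices (18): abe, abi, adg, adh, aeh, agi, bcd, bce, bdf, bfi, cdh, ceg, cgi, chi, dfg, efg, efh, fhi

giving chain groups C_0 ≅ Z^9, C_1 ≅ Z^27, C_2 ≅ Z^18.

Boundary ∂_1: C_1 → C_0 sends each edge [p,q] (with p < q) to q − p.
This gives a 9×27 integer matrix of rank 8; reducing to Smith normal form yields diagonal entries (1,1,1,1,1,1,1,1).

∂_2: C_2 → C_1 sends each 2-simplex [p,q,r] to [q,r] − [p,r] + [p,q]. For instance
  ∂bce = ce − be + bc,
  ∂cgi = gi − ci + cg.
As a 27×18 matrix over Z this has rank 17, with invariant factors (1,1,1,1,1,1,1,1,1,1,1,1,1,1,1,1,1).

Now H_k = ker ∂_k / im ∂_{k+1}, so:

  H_1: rank ker ∂_1 − rank ∂_2 = (27 − 8) − 17 = 2, and the invariant factors of ∂_2 are all 1, so H_1 = Z^2.

(K is a triangulation of the torus T^2.)

H_1 = Z^2.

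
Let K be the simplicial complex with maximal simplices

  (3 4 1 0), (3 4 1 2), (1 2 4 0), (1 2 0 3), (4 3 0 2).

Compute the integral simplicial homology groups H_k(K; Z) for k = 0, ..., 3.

H_0 = Z,  H_1 = 0,  H_2 = 0,  H_3 = Z.

We work with the vertex ordering 0 < 1 < 2 < 3 < 4. The simplices of K, each written with vertices in increasing order, are:

  0-simplices (5): [0], [1], [2], [3], [4]
  1-simplices (10): [0,1], [0,2], [0,3], [0,4], [1,2], [1,3], [1,4], [2,3], [2,4], [3,4]
  2-simplices (10): [0,1,2], [0,1,3], [0,1,4], [0,2,3], [0,2,4], [0,3,4], [1,2,3], [1,2,4], [1,3,4], [2,3,4]
  3-simplices (5): [0,1,2,3], [0,1,2,4], [0,1,3,4], [0,2,3,4], [1,2,3,4]

giving chain groups C_0 ≅ Z^5, C_1 ≅ Z^10, C_2 ≅ Z^10, C_3 ≅ Z^5.

The boundary map ∂_1: C_1 → C_0 maps an edge to its endpoints' difference, ∂[p,q] = q − p.
The resulting 5×10 matrix has rank 4, and its Smith normal form has invariant factors (1,1,1,1).

The boundary map ∂_2: C_2 → C_1 maps a triangle to the signed sum of its edges. For instance
  ∂[0,2,4] = [2,4] − [0,4] + [0,2],
  ∂[2,3,4] = [3,4] − [2,4] + [2,3].
The resulting 10×10 matrix has rank 6, and its Smith normal form has invariant factors (1,1,1,1,1,1).

∂_3: C_3 → C_2 sends each 3-simplex σ to the alternating sum Σ_i (−1)^i (σ with its i-th vertex removed). For instance
  ∂[0,1,2,4] = [1,2,4] − [0,2,4] + [0,1,4] − [0,1,2],
  ∂[0,1,3,4] = [1,3,4] − [0,3,4] + [0,1,4] − [0,1,3].
As a 10×5 matrix over Z this has rank 4, with invariant factors (1,1,1,1).

Computing H_k = (kernel of ∂_k) / (image of ∂_{k+1}):

  H_0: rank C_0 − rank ∂_1 = 5 − 4 = 1, and the invariant factors of ∂_1 are all 1, so H_0 = Z.
  H_1: rank ker ∂_1 − rank ∂_2 = (10 − 4) − 6 = 0, and the invariant factors of ∂_2 are all 1, so H_1 = 0.
  H_2: rank ker ∂_2 − rank ∂_3 = (10 − 6) − 4 = 0, and the invariant factors of ∂_3 are all 1, so H_2 = 0.
  H_3: rank ker ∂_3 − rank ∂_4 = (5 − 4) − 0 = 1, and there is no ∂_4, so H_3 = Z.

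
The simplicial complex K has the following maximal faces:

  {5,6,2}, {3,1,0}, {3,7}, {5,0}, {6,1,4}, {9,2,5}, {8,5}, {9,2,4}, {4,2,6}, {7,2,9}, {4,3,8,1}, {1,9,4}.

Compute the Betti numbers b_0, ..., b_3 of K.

Order the vertices as 0 < 1 < 2 < 3 < 4 < 5 < 6 < 7 < 8 < 9. Listing each simplex with vertices in this order, K has dimension 3 with simplices:

  0-simplices (10): [0], [1], [2], [3], [4], [5], [6], [7], [8], [9]
  1-simplices (23): [0,1], [0,3], [0,5], [1,3], [1,4], [1,6], [1,8], [1,9], [2,4], [2,5], [2,6], [2,7], [2,9], [3,4], [3,7], [3,8], [4,6], [4,8], [4,9], [5,6], [5,8], [5,9], [7,9]
  2-simplices (12): [0,1,3], [1,3,4], [1,3,8], [1,4,6], [1,4,8], [1,4,9], [2,4,6], [2,4,9], [2,5,6], [2,5,9], [2,7,9], [3,4,8]
  3-simplices (1): [1,3,4,8]

giving chain groups C_0 ≅ Z^10, C_1 ≅ Z^23, C_2 ≅ Z^12, C_3 ≅ Z^1.

The boundary map ∂_1: C_1 → C_0 maps an edge to its endpoints' difference, ∂[p,q] = q − p.
As a 10×23 matrix over Z this has rank 9, with invariant factors (1,1,1,1,1,1,1,1,1).

∂_2: C_2 → C_1 sends each 2-simplex [p,q,r] to [q,r] − [p,r] + [p,q]. For instance
  ∂[1,4,6] = [4,6] − [1,6] + [1,4],
  ∂[2,4,9] = [4,9] − [2,9] + [2,4].
The 23×12 boundary matrix has rank 11 and Smith normal form diag(1,1,1,1,1,1,1,1,1,1,1).

Boundary ∂_3: C_3 → C_2 sends each 3-simplex σ to the alternating sum Σ_i (−1)^i (σ with its i-th vertex removed). For instance
  ∂[1,3,4,8] = [3,4,8] − [1,4,8] + [1,3,8] − [1,3,4].
This gives a 12×1 integer matrix of rank 1; reducing to Smith normal form yields diagonal entries (1).

From H_k ≅ ker(∂_k) / im(∂_{k+1}) we obtain:

  H_0: rank C_0 − rank ∂_1 = 10 − 9 = 1, and the invariant factors of ∂_1 are all 1, so H_0 = Z.
  H_1: rank ker ∂_1 − rank ∂_2 = (23 − 9) − 11 = 3, and the invariant factors of ∂_2 are all 1, so H_1 = Z^3.
  H_2: rank ker ∂_2 − rank ∂_3 = (12 − 11) − 1 = 0, and the invariant factors of ∂_3 are all 1, so H_2 = 0.
  H_3: rank ker ∂_3 − rank ∂_4 = (1 − 1) − 0 = 0, and there is no ∂_4, so H_3 = 0.

Hence the Betti numbers are b_0 = 1, b_1 = 3, b_2 = 0, b_3 = 0.

b_0 = 1, b_1 = 3, b_2 = 0, b_3 = 0.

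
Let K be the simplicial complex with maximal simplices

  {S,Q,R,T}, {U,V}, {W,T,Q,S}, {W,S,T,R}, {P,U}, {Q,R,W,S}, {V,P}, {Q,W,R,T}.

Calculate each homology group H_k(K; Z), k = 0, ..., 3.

H_0 = Z^2,  H_1 = Z,  H_2 = 0,  H_3 = Z.

Fix the vertex order P < Q < R < S < T < U < V < W and write every simplex with vertices in increasing order. Then dim K = 3 and the simplices of K are:

  0-simplices (8): P, Q, R, S, T, U, V, W
  1-simplices (13): PU, PV, QR, QS, QT, QW, RS, RT, RW, ST, SW, TW, UV
  2-simplices (10): QRS, QRT, QRW, QST, QSW, QTW, RST, RSW, RTW, STW
  3-simplices (5): QRST, QRSW, QRTW, QSTW, RSTW

giving chain groups C_0 ≅ Z^8, C_1 ≅ Z^13, C_2 ≅ Z^10, C_3 ≅ Z^5.

∂_1: C_1 → C_0 sends each edge [p,q] (with p < q) to q − p.
The resulting 8×13 matrix has rank 6, and its Smith normal form has invariant factors (1,1,1,1,1,1).

∂_2: C_2 → C_1 maps a triangle to the signed sum of its edges. For instance
  ∂QRT = RT − QT + QR,
  ∂QRS = RS − QS + QR.
The resulting 13×10 matrix has rank 6, and its Smith normal form has invariant factors (1,1,1,1,1,1).

Boundary ∂_3: C_3 → C_2 sends each 3-simplex σ to the alternating sum Σ_i (−1)^i (σ with its i-th vertex removed). For instance
  ∂QRSW = RSW − QSW + QRW − QRS,
  ∂RSTW = STW − RTW + RSW − RST.
This gives a 10×5 integer matrix of rank 4; reducing to Smith normal form yields diagonal entries (1,1,1,1).

Reading off H_k = ker ∂_k / im ∂_{k+1}:

  H_0: rank C_0 − rank ∂_1 = 8 − 6 = 2, and the invariant factors of ∂_1 are all 1, so H_0 ≅ Z^2.
  H_1: rank ker ∂_1 − rank ∂_2 = (13 − 6) − 6 = 1, and the invariant factors of ∂_2 are all 1, so H_1 ≅ Z.
  H_2: rank ker ∂_2 − rank ∂_3 = (10 − 6) − 4 = 0, and the invariant factors of ∂_3 are all 1, so H_2 ≅ 0.
  H_3: rank ker ∂_3 − rank ∂_4 = (5 − 4) − 0 = 1, and there is no ∂_4, so H_3 ≅ Z.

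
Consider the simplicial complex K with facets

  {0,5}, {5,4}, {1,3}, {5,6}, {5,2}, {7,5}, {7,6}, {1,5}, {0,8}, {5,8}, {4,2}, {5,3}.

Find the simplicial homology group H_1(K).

We work with the vertex ordering 0 < 1 < 2 < 3 < 4 < 5 < 6 < 7 < 8. The simplices of K, each written with vertices in increasing order, are:

  0-simplices (9): [0], [1], [2], [3], [4], [5], [6], [7], [8]
  1-simplices (12): [0,5], [0,8], [1,3], [1,5], [2,4], [2,5], [3,5], [4,5], [5,6], [5,7], [5,8], [6,7]

so the chain groups are C_0 ≅ Z^9, C_1 ≅ Z^12.

∂_1: C_1 → C_0 is given by ∂[p,q] = [q] − [p]. For instance
  ∂[4,5] = [5] − [4].
This gives a 9×12 integer matrix of rank 8; reducing to Smith normal form yields diagonal entries (1,1,1,1,1,1,1,1).

Reading off H_k = ker ∂_k / im ∂_{k+1}:

  H_1: rank ker ∂_1 − rank ∂_2 = (12 − 8) − 0 = 4, and there is no ∂_2, so H_1 = Z^4.

H_1 ≅ Z^4.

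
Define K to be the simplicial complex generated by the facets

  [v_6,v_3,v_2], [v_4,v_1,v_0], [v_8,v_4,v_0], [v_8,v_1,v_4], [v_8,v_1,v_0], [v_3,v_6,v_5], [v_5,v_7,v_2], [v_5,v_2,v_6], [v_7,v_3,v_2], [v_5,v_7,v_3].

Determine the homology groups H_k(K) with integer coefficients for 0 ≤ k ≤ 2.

H_0 ≅ Z^2,  H_1 = 0,  H_2 ≅ Z^2.

Fix the vertex order v_0 < v_1 < v_2 < v_3 < v_4 < v_5 < v_6 < v_7 < v_8 and write every simplex with vertices in increasing order. Then dim K = 2 and the simplices of K are:

  0-simplices (9): [v_0], [v_1], [v_2], [v_3], [v_4], [v_5], [v_6], [v_7], [v_8]
  1-simplices (15): (15 of them)
  2-simplices (10): [v_0,v_1,v_4], [v_0,v_1,v_8], [v_0,v_4,v_8], [v_1,v_4,v_8], [v_2,v_3,v_6], [v_2,v_3,v_7], [v_2,v_5,v_6], [v_2,v_5,v_7], [v_3,v_5,v_6], [v_3,v_5,v_7]

so the chain groups are C_0 ≅ Z^9, C_1 ≅ Z^15, C_2 ≅ Z^10.

Boundary ∂_1: C_1 → C_0 maps an edge to its endpoints' difference, ∂[p,q] = q − p. For instance
  ∂[v_0,v_8] = [v_8] − [v_0].
This gives a 9×15 integer matrix of rank 7; reducing to Smith normal form yields diagonal entries (1,1,1,1,1,1,1).

The boundary map ∂_2: C_2 → C_1 maps a triangle to the signed sum of its edges. For instance
  ∂[v_3,v_5,v_7] = [v_5,v_7] − [v_3,v_7] + [v_3,v_5],
  ∂[v_2,v_3,v_6] = [v_3,v_6] − [v_2,v_6] + [v_2,v_3].
The 15×10 boundary matrix has rank 8 and Smith normal form diag(1,1,1,1,1,1,1,1).

Computing H_k = (kernel of ∂_k) / (image of ∂_{k+1}):

  H_0: rank C_0 − rank ∂_1 = 9 − 7 = 2, and the invariant factors of ∂_1 are all 1, so H_0 = Z^2.
  H_1: rank ker ∂_1 − rank ∂_2 = (15 − 7) − 8 = 0, and the invariant factors of ∂_2 are all 1, so H_1 = 0.
  H_2: rank ker ∂_2 − rank ∂_3 = (10 − 8) − 0 = 2, and there is no ∂_3, so H_2 = Z^2.

As a check, the Euler characteristic is 9 − 15 + 10 = 4, which agrees with 2 − 0 + 2 = 4.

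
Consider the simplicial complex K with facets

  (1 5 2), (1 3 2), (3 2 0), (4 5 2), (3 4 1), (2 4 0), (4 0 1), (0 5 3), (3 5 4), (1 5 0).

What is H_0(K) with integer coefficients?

H_0 = Z.

Take the total order 0 < 1 < 2 < 3 < 4 < 5 on the vertex set. Then K (dimension 2) consists of the simplices:

  0-simplices (6): [0], [1], [2], [3], [4], [5]
  1-simplices (15): [0,1], [0,2], [0,3], [0,4], [0,5], [1,2], [1,3], [1,4], [1,5], [2,3], [2,4], [2,5], [3,4], [3,5], [4,5]
  2-simplices (10): [0,1,4], [0,1,5], [0,2,3], [0,2,4], [0,3,5], [1,2,3], [1,2,5], [1,3,4], [2,4,5], [3,4,5]

so the chain groups are C_0 ≅ Z^6, C_1 ≅ Z^15, C_2 ≅ Z^10.

The boundary map ∂_1: C_1 → C_0 is given by ∂[p,q] = [q] − [p]. For instance
  ∂[1,5] = [5] − [1].
The resulting 6×15 matrix has rank 5, and its Smith normal form has invariant factors (1,1,1,1,1).

The boundary map ∂_2: C_2 → C_1 acts by ∂[p,q,r] = [q,r] − [p,r] + [p,q]. For instance
  ∂[1,2,3] = [2,3] − [1,3] + [1,2],
  ∂[1,2,5] = [2,5] − [1,5] + [1,2].
The 15×10 boundary matrix has rank 10 and Smith normal form diag(1,1,1,1,1,1,1,1,1,2).

Computing H_k = (kernel of ∂_k) / (image of ∂_{k+1}):

  H_0: rank C_0 − rank ∂_1 = 6 − 5 = 1, and the invariant factors of ∂_1 are all 1, so H_0 = Z.

(K is a triangulation of the real projective plane RP^2.)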